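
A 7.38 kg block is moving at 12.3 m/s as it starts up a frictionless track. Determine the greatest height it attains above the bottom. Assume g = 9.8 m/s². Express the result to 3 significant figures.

Setting KE at the bottom equal to PE gained: ½mv² = mgh
h = v²/(2g) = 12.3²/(2 × 9.8) = 7.719 m

h = 7.72 m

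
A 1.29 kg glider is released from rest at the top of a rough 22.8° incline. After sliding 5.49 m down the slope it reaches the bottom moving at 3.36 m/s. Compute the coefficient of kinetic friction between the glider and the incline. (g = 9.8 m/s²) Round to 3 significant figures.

Energy balance down the incline: mg L sinθ − ½mv² = μ_k (mg cosθ) L
mgL sinθ = 26.895 J; ½mv² = 7.2818 J
W_f = 26.895 − 7.2818 = 19.61 J
μ_k = W_f/(mg cosθ · L) = 19.61/(11.65 × 5.49) = 0.3066

μ_k = 0.307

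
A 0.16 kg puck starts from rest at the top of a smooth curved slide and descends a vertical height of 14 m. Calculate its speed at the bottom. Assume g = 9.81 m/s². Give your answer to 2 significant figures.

v = 17 m/s

Energy conservation between the two points: mgh = ½mv²
v = √(2gh) = √(2 × 9.81 × 14) = √274.68 = 16.57 m/s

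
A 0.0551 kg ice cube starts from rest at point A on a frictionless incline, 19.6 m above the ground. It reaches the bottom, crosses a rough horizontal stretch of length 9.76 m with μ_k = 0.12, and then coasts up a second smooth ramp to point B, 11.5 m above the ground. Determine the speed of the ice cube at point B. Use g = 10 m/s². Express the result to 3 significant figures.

v = 11.8 m/s

Energy at A: mgh₁ = (0.0551)(10)(19.6) = 10.800 J
Friction loss: W_f = μ_k mg d = 0.6453 J
At B: ½mv² + mgh₂ = mgh₁ − W_f
½mv² = 10.800 − 0.6453 − 6.3365 = 3.8178 J
v = √(2 × 3.8178/0.0551) = 11.77 m/s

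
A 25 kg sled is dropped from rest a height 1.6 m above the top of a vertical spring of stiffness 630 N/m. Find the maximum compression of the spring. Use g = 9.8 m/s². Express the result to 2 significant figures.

Take the reference level at the top of the uncompressed spring. At max compression the sled has fallen H + x and is momentarily at rest:
mg(H + x) = ½kx²
½(630)x² − (25)(9.8)x − (25)(9.8)(1.6) = 0
315.0x² − 245.0x − 392.0 = 0
x = [245.0 + √(60025 + 493920)]/(2 × 315.0) = 1.570 m

x = 1.6 m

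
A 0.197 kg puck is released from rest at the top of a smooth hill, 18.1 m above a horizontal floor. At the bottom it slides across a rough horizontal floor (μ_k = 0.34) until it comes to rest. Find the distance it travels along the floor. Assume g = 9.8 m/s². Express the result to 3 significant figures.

d = 53.2 m

Applying the work–energy principle:
At rest all PE has been dissipated by friction: mgh = μ_k m g d
d = h/μ_k = 18.1/0.34 = 53.24 m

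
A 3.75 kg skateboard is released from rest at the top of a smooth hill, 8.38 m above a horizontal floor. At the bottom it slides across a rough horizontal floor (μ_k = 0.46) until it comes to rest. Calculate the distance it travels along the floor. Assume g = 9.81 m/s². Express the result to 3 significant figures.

d = 18.2 m

Energy bookkeeping (friction removes W_f = μ_k N d):
At rest all PE has been dissipated by friction: mgh = μ_k m g d
d = h/μ_k = 8.38/0.46 = 18.22 m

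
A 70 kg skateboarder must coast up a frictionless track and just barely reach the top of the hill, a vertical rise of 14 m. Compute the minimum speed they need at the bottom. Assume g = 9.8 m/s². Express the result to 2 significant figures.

v = 17 m/s

At the top they are momentarily at rest, so all KE converts to PE: ½mv² = mgh
v = √(2gh) = √(2 × 9.8 × 14) = 16.57 m/s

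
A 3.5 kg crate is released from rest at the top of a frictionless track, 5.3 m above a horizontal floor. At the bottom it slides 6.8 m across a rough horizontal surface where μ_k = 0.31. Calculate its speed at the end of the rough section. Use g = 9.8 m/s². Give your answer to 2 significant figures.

v = 7.9 m/s

Energy bookkeeping (friction removes W_f = μ_k N d):
mgh = ½mv² + μ_k m g d
W_f = μ_k mg d = (0.31)(3.5)(9.8)(6.8) = 72.30 J
½mv² = mgh − W_f = 181.79 − 72.30 = 109.49 J
v = √(2 × 109.49/3.5) = 7.910 m/s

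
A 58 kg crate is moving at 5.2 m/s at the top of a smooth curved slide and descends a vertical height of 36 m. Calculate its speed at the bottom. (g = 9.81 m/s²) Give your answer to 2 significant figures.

Mechanical energy is conserved (no friction): ½mv₀² + mgh = ½mv²
v² = v₀² + 2gh = (5.2)² + 2(9.81)(36) = 733.36
v = √733.36 = 27.08 m/s

v = 27 m/s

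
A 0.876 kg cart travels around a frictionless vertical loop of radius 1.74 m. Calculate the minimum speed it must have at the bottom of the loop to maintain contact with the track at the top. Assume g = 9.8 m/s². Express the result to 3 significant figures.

At the top: mg = mv_top²/r ⇒ v_top² = gr = 17.05 m²/s²
Energy from bottom to top (height 2r): ½mv_bot² = ½mv_top² + mg(2r)
v_bot² = gr + 4gr = 5gr = 85.26
v_bot = √(5gr) = 9.234 m/s

v = 9.23 m/s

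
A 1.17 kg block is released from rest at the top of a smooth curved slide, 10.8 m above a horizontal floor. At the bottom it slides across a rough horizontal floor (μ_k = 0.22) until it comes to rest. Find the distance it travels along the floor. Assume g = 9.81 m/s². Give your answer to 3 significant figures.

d = 49.1 m

Energy bookkeeping (friction removes W_f = μ_k N d):
At rest all PE has been dissipated by friction: mgh = μ_k m g d
d = h/μ_k = 10.8/0.22 = 49.09 m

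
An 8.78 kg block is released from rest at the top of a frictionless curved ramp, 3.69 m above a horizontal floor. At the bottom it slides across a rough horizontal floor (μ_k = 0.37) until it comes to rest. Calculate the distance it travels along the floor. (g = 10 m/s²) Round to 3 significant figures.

Applying the work–energy principle:
At rest all PE has been dissipated by friction: mgh = μ_k m g d
d = h/μ_k = 3.69/0.37 = 9.973 m

d = 9.97 m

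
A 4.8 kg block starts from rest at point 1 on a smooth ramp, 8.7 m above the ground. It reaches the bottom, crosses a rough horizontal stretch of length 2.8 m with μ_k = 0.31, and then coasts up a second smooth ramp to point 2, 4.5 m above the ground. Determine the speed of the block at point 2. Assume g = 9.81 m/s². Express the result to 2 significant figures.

v = 8.1 m/s

Energy at 1: mgh₁ = (4.8)(9.81)(8.7) = 409.67 J
Friction loss: W_f = μ_k mg d = 40.87 J
At 2: ½mv² + mgh₂ = mgh₁ − W_f
½mv² = 409.67 − 40.87 − 211.90 = 156.90 J
v = √(2 × 156.90/4.8) = 8.085 m/s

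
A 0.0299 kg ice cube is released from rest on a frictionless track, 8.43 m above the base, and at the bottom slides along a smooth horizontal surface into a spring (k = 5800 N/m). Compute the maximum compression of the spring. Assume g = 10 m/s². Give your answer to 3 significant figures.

Gravitational PE at the top equals spring PE at max compression: mgh = ½kx²
x = √(2mgh/k) = √(2 × 0.0299 × 10 × 8.43 / 5800) = 0.02948 m

x = 0.0295 m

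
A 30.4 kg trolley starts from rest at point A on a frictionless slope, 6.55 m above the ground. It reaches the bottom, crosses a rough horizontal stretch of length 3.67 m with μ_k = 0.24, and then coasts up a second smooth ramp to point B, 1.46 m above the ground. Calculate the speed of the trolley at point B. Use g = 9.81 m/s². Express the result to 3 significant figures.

Energy at A: mgh₁ = (30.4)(9.81)(6.55) = 1953.4 J
Friction loss: W_f = μ_k mg d = 262.7 J
At B: ½mv² + mgh₂ = mgh₁ − W_f
½mv² = 1953.4 − 262.7 − 435.41 = 1255.3 J
v = √(2 × 1255.3/30.4) = 9.088 m/s

v = 9.09 m/s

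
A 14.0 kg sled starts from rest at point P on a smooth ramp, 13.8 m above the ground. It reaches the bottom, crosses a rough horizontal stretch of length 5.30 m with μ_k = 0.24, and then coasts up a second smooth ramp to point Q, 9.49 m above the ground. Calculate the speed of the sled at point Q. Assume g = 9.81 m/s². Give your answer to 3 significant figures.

v = 7.72 m/s

Energy at P: mgh₁ = (14.0)(9.81)(13.8) = 1895.3 J
Friction loss: W_f = μ_k mg d = 174.7 J
At Q: ½mv² + mgh₂ = mgh₁ − W_f
½mv² = 1895.3 − 174.7 − 1303.4 = 417.24 J
v = √(2 × 417.24/14.0) = 7.720 m/s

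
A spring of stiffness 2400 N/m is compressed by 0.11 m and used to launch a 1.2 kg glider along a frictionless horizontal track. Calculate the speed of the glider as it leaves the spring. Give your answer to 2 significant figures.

v = 4.9 m/s

Spring PE converts entirely to kinetic energy: ½kx² = ½mv²
v = x√(k/m) = 0.11 × √(2400/1.2) = 4.919 m/s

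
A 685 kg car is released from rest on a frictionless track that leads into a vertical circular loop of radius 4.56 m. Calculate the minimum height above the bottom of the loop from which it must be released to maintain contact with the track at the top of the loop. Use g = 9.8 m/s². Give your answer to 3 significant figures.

At the top, for minimum speed gravity alone supplies the centripetal force: mg = mv_top²/r ⇒ v_top² = gr = 44.69 m²/s²
Energy conservation from release height h to the top (height 2r): mgh = ½mv_top² + mg(2r)
h = v_top²/(2g) + 2r = r/2 + 2r = 5r/2 = 11.40 m

h = 11.4 m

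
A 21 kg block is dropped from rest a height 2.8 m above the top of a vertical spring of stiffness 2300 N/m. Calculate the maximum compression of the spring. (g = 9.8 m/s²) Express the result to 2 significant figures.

x = 0.80 m

Take the reference level at the top of the uncompressed spring. At max compression the block has fallen H + x and is momentarily at rest:
mg(H + x) = ½kx²
½(2300)x² − (21)(9.8)x − (21)(9.8)(2.8) = 0
1150x² − 205.8x − 576.2 = 0
x = [205.8 + √(42354 + 2.6507e+06)]/(2 × 1150) = 0.8030 m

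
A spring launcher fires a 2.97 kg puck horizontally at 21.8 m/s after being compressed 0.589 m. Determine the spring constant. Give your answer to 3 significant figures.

½kx² = ½mv²
k = mv²/x² = (2.97)(21.8)²/(0.589)² = 4069 N/m

k = 4070 N/m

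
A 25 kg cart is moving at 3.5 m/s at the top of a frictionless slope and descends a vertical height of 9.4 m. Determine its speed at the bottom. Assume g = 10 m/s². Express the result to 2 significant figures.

v = 14 m/s

By conservation of mechanical energy, ½mv₀² + mgh = ½mv²
v² = v₀² + 2gh = (3.5)² + 2(10)(9.4) = 200.25
v = √200.25 = 14.15 m/s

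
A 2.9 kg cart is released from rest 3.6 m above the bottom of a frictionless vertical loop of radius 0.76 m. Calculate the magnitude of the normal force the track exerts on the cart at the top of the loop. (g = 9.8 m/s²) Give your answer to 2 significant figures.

Energy from release to top (height 2r): mgh = ½mv_top² + mg(2r)
v_top² = 2g(h − 2r) = 2(9.8)(3.6 − 1.520) = 40.768 m²/s²
At the top, both N and weight point toward the centre: N + mg = mv_top²/r
N = m(v_top²/r − g) = 2.9(40.768/0.76 − 9.8) = 127.1 N

N = 130 N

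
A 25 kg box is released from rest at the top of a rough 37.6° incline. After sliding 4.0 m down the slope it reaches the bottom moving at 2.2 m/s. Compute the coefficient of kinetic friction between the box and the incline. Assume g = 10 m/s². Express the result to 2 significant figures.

μ_k = 0.69

Energy balance down the incline: mg L sinθ − ½mv² = μ_k (mg cosθ) L
mgL sinθ = 610.15 J; ½mv² = 60.500 J
W_f = 610.15 − 60.500 = 549.6 J
μ_k = W_f/(mg cosθ · L) = 549.6/(198.1 × 4.0) = 0.6937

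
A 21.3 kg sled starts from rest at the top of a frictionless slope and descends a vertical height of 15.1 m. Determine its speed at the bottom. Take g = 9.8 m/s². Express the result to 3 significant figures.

v = 17.2 m/s

Equating total energy at the two states: mgh = ½mv²
v = √(2gh) = √(2 × 9.8 × 15.1) = √295.96 = 17.20 m/s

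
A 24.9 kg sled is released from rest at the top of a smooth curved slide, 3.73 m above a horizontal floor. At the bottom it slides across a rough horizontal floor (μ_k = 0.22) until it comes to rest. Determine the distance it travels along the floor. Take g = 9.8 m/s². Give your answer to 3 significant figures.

Energy bookkeeping (friction removes W_f = μ_k N d):
At rest all PE has been dissipated by friction: mgh = μ_k m g d
d = h/μ_k = 3.73/0.22 = 16.95 m

d = 17.0 m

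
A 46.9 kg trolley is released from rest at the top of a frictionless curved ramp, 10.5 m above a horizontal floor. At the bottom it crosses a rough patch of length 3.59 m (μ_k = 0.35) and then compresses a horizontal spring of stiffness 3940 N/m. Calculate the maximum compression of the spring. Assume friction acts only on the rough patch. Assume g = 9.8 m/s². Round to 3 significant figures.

Initial energy: E₁ = mgh = (46.9)(9.8)(10.5) = 4826.0 J
Friction removes W_f = μ_k mg d = (0.35)(46.9)(9.8)(3.59) = 577.5 J
Energy reaching the spring: E = 4826.0 − 577.5 = 4248.5 J
At max compression ½kx² = E ⇒ x = √(2E/k) = √(2 × 4248.5/3940) = 1.469 m

x = 1.47 m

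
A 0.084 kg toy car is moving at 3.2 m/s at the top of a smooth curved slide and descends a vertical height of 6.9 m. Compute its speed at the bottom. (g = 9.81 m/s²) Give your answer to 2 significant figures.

v = 12 m/s

Mechanical energy is conserved (no friction): ½mv₀² + mgh = ½mv²
v² = v₀² + 2gh = (3.2)² + 2(9.81)(6.9) = 145.62
v = √145.62 = 12.07 m/s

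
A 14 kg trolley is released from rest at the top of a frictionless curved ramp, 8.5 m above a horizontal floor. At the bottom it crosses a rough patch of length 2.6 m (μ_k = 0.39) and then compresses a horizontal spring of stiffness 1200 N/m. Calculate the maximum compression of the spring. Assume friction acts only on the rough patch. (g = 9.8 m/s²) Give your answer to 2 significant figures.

Initial energy: E₁ = mgh = (14)(9.8)(8.5) = 1166.2 J
Friction removes W_f = μ_k mg d = (0.39)(14)(9.8)(2.6) = 139.1 J
Energy reaching the spring: E = 1166.2 − 139.1 = 1027.1 J
At max compression ½kx² = E ⇒ x = √(2E/k) = √(2 × 1027.1/1200) = 1.308 m

x = 1.3 m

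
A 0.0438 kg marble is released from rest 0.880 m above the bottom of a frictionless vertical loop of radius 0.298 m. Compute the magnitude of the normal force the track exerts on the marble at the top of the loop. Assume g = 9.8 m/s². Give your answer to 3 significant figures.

Energy from release to top (height 2r): mgh = ½mv_top² + mg(2r)
v_top² = 2g(h − 2r) = 2(9.8)(0.880 − 0.5960) = 5.5664 m²/s²
At the top, both N and weight point toward the centre: N + mg = mv_top²/r
N = m(v_top²/r − g) = 0.0438(5.5664/0.298 − 9.8) = 0.3889 N

N = 0.389 N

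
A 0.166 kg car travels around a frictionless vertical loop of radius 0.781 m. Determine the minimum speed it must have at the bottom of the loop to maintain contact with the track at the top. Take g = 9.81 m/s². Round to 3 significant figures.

At the top: mg = mv_top²/r ⇒ v_top² = gr = 7.662 m²/s²
Energy from bottom to top (height 2r): ½mv_bot² = ½mv_top² + mg(2r)
v_bot² = gr + 4gr = 5gr = 38.31
v_bot = √(5gr) = 6.189 m/s

v = 6.19 m/s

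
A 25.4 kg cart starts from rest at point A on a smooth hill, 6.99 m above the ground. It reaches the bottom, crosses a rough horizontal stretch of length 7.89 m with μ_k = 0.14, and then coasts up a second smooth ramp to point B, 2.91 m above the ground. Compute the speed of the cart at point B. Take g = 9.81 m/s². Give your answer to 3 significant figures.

Energy at A: mgh₁ = (25.4)(9.81)(6.99) = 1741.7 J
Friction loss: W_f = μ_k mg d = 275.2 J
At B: ½mv² + mgh₂ = mgh₁ − W_f
½mv² = 1741.7 − 275.2 − 725.10 = 741.39 J
v = √(2 × 741.39/25.4) = 7.641 m/s

v = 7.64 m/s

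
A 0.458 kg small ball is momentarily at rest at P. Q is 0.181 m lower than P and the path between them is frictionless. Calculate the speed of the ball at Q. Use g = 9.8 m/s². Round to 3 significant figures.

v = 1.88 m/s

Equating total energy at the two states: mgh = ½mv²
v = √(2gh) = √(2 × 9.8 × 0.181) = √3.5476 = 1.884 m/s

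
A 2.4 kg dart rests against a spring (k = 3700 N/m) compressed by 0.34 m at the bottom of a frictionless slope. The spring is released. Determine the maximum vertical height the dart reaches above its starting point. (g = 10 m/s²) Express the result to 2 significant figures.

Energy conservation from release to the highest point: ½kx² = mgh
h = kx²/(2mg) = (3700)(0.34)²/(2 × 2.4 × 10) = 8.911 m

h = 8.9 m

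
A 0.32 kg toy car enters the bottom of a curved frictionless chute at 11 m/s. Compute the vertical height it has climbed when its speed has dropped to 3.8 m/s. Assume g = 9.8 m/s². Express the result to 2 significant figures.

h = 5.4 m

Energy balance between the two points: ½mv₁² = ½mv₂² + mgh
h = (v₁² − v₂²)/(2g) = (11² − 3.8²)/(2 × 9.8) = 5.437 m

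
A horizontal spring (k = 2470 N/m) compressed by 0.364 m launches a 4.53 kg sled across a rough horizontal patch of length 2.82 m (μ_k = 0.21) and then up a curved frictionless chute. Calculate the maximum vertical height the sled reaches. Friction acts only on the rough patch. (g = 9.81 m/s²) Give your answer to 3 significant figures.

Spring energy: E₀ = ½kx² = ½(2470)(0.364)² = 163.63 J
Friction: W_f = μ_k mg d = (0.21)(4.53)(9.81)(2.82) = 26.32 J
Energy at base of ramp: E = 163.63 − 26.32 = 137.32 J
At max height all remaining energy is PE: mgh = E ⇒ h = E/(mg) = 137.32/(4.53 × 9.81) = 3.090 m

h = 3.09 m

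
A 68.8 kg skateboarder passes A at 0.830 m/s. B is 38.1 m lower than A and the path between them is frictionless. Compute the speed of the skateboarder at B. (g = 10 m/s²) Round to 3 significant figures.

By conservation of mechanical energy, ½mv₀² + mgh = ½mv²
v² = v₀² + 2gh = (0.830)² + 2(10)(38.1) = 762.69
v = √762.69 = 27.62 m/s

v = 27.6 m/s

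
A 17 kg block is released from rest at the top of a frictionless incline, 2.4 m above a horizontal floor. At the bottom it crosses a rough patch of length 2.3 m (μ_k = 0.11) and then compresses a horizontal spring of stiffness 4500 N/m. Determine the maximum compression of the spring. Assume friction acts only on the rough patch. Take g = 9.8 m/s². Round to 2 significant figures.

x = 0.40 m

Initial energy: E₁ = mgh = (17)(9.8)(2.4) = 399.84 J
Friction removes W_f = μ_k mg d = (0.11)(17)(9.8)(2.3) = 42.15 J
Energy reaching the spring: E = 399.84 − 42.15 = 357.69 J
At max compression ½kx² = E ⇒ x = √(2E/k) = √(2 × 357.69/4500) = 0.3987 m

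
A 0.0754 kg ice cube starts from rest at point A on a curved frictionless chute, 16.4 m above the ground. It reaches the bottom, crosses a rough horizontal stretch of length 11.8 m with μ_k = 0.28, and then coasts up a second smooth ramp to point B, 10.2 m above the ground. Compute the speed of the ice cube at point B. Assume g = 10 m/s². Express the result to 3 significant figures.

v = 7.61 m/s

Energy at A: mgh₁ = (0.0754)(10)(16.4) = 12.366 J
Friction loss: W_f = μ_k mg d = 2.491 J
At B: ½mv² + mgh₂ = mgh₁ − W_f
½mv² = 12.366 − 2.491 − 7.6908 = 2.1836 J
v = √(2 × 2.1836/0.0754) = 7.611 m/s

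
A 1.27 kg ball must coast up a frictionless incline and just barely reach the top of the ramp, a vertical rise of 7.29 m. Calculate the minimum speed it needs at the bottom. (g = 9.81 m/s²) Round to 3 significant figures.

At the top it is momentarily at rest, so all KE converts to PE: ½mv² = mgh
v = √(2gh) = √(2 × 9.81 × 7.29) = 11.96 m/s

v = 12.0 m/s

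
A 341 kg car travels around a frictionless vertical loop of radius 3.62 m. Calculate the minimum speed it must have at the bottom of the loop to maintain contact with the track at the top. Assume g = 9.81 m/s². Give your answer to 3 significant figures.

At the top: mg = mv_top²/r ⇒ v_top² = gr = 35.51 m²/s²
Energy from bottom to top (height 2r): ½mv_bot² = ½mv_top² + mg(2r)
v_bot² = gr + 4gr = 5gr = 177.6
v_bot = √(5gr) = 13.33 m/s

v = 13.3 m/s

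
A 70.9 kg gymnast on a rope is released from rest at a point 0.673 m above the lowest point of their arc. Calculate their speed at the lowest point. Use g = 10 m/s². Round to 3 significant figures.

v = 3.67 m/s

Mechanical energy is conserved (no friction): mgh = ½mv²
v = √(2gh) = √(2 × 10 × 0.673) = √13.460 = 3.669 m/s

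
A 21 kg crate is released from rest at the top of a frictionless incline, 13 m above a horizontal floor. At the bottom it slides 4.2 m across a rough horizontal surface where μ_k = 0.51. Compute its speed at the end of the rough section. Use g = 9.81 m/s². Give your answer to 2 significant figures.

v = 15 m/s

Energy bookkeeping (friction removes W_f = μ_k N d):
mgh = ½mv² + μ_k m g d
W_f = μ_k mg d = (0.51)(21)(9.81)(4.2) = 441.3 J
½mv² = mgh − W_f = 2678.1 − 441.3 = 2236.9 J
v = √(2 × 2236.9/21) = 14.60 m/s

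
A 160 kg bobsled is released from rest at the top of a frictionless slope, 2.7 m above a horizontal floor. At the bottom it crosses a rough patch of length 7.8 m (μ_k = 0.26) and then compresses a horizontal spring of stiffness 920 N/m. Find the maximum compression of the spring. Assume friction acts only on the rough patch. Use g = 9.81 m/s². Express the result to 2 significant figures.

Initial energy: E₁ = mgh = (160)(9.81)(2.7) = 4237.9 J
Friction removes W_f = μ_k mg d = (0.26)(160)(9.81)(7.8) = 3183 J
Energy reaching the spring: E = 4237.9 − 3183 = 1054.8 J
At max compression ½kx² = E ⇒ x = √(2E/k) = √(2 × 1054.8/920) = 1.514 m

x = 1.5 m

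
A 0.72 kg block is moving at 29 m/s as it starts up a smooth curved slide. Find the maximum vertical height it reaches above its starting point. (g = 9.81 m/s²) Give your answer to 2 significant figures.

h = 43 m

Setting KE at the bottom equal to PE gained: ½mv² = mgh
h = v²/(2g) = 29²/(2 × 9.81) = 42.86 m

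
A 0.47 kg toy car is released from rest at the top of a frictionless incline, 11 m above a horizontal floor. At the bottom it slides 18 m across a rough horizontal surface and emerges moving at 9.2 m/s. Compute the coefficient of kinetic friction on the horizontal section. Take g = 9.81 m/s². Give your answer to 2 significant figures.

μ_k = 0.37

Energy at the top = energy at the end + work done against friction:
mgh = ½mv² + μ_k m g d
mgh = 50.718 J; ½mv² = 19.890 J
W_f = 50.718 − 19.890 = 30.83 J
μ_k = W_f/(mg·d) = 30.83/(4.611 × 18) = 0.3714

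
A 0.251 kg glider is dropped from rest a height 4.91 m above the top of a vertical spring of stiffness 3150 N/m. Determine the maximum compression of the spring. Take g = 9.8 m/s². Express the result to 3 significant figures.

Let x be the compression. The total drop is H + x, and the glider is instantaneously at rest at max compression, so energy conservation gives:
mg(H + x) = ½kx²
½(3150)x² − (0.251)(9.8)x − (0.251)(9.8)(4.91) = 0
1575x² − 2.460x − 12.08 = 0
x = [2.460 + √(6.051 + 76089)]/(2 × 1575) = 0.08835 m

x = 0.0884 m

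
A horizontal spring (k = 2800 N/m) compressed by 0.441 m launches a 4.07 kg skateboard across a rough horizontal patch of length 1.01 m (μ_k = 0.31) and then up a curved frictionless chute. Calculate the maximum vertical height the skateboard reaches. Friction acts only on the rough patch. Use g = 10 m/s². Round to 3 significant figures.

Spring energy: E₀ = ½kx² = ½(2800)(0.441)² = 272.27 J
Friction: W_f = μ_k mg d = (0.31)(4.07)(10)(1.01) = 12.74 J
Energy at base of ramp: E = 272.27 − 12.74 = 259.53 J
At max height all remaining energy is PE: mgh = E ⇒ h = E/(mg) = 259.53/(4.07 × 10) = 6.377 m

h = 6.38 m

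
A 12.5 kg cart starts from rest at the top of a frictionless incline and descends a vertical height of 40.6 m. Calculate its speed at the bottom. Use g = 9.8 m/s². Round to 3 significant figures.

Energy conservation between the two points: mgh = ½mv²
v = √(2gh) = √(2 × 9.8 × 40.6) = √795.76 = 28.21 m/s

v = 28.2 m/s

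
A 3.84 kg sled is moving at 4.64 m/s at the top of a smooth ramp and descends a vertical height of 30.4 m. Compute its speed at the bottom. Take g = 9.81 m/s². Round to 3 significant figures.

Mechanical energy is conserved (no friction): ½mv₀² + mgh = ½mv²
v² = v₀² + 2gh = (4.64)² + 2(9.81)(30.4) = 617.98
v = √617.98 = 24.86 m/s

v = 24.9 m/s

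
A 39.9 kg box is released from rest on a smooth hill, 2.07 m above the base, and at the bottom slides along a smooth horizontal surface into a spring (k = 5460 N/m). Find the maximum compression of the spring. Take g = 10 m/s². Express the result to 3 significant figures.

x = 0.550 m

Energy conservation (no friction) from release to max compression: mgh = ½kx²
x = √(2mgh/k) = √(2 × 39.9 × 10 × 2.07 / 5460) = 0.5500 m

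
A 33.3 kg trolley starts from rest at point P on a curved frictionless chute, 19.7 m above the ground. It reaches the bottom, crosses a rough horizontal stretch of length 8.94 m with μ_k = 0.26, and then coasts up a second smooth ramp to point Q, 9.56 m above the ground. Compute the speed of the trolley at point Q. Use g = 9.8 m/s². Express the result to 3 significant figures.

v = 12.4 m/s

Energy at P: mgh₁ = (33.3)(9.8)(19.7) = 6428.9 J
Friction loss: W_f = μ_k mg d = 758.5 J
At Q: ½mv² + mgh₂ = mgh₁ − W_f
½mv² = 6428.9 − 758.5 − 3119.8 = 2550.5 J
v = √(2 × 2550.5/33.3) = 12.38 m/s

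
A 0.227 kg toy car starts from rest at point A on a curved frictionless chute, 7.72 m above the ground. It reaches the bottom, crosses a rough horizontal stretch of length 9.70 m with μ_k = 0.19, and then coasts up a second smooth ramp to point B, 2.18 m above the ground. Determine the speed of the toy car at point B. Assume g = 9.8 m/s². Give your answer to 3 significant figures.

Energy at A: mgh₁ = (0.227)(9.8)(7.72) = 17.174 J
Friction loss: W_f = μ_k mg d = 4.100 J
At B: ½mv² + mgh₂ = mgh₁ − W_f
½mv² = 17.174 − 4.100 − 4.8496 = 8.2243 J
v = √(2 × 8.2243/0.227) = 8.512 m/s

v = 8.51 m/s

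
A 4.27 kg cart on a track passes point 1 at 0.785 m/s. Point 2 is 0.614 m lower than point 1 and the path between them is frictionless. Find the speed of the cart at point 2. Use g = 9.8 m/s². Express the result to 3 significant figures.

v = 3.56 m/s

Mechanical energy is conserved (no friction): ½mv₀² + mgh = ½mv²
v² = v₀² + 2gh = (0.785)² + 2(9.8)(0.614) = 12.651
v = √12.651 = 3.557 m/s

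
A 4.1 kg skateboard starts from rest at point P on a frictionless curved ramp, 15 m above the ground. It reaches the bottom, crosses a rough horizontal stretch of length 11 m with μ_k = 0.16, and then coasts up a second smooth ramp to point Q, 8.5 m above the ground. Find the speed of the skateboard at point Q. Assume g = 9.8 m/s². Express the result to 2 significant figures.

v = 9.6 m/s

Energy at P: mgh₁ = (4.1)(9.8)(15) = 602.70 J
Friction loss: W_f = μ_k mg d = 70.72 J
At Q: ½mv² + mgh₂ = mgh₁ − W_f
½mv² = 602.70 − 70.72 − 341.53 = 190.45 J
v = √(2 × 190.45/4.1) = 9.639 m/s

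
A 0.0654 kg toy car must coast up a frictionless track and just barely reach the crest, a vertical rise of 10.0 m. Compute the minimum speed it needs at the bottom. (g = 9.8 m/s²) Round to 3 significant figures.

At the top it is momentarily at rest, so all KE converts to PE: ½mv² = mgh
v = √(2gh) = √(2 × 9.8 × 10.0) = 14.00 m/s

v = 14.0 m/s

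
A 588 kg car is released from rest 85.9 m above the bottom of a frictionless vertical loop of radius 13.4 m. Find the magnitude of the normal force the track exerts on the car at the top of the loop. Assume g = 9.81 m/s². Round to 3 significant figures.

Energy from release to top (height 2r): mgh = ½mv_top² + mg(2r)
v_top² = 2g(h − 2r) = 2(9.81)(85.9 − 26.80) = 1159.5 m²/s²
At the top, both N and weight point toward the centre: N + mg = mv_top²/r
N = m(v_top²/r − g) = 588(1159.5/13.4 − 9.81) = 45113 N

N = 45100 N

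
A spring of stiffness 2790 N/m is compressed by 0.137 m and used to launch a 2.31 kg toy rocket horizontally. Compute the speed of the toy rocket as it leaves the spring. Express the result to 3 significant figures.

Conservation of energy: ½kx² = ½mv²
v = x√(k/m) = 0.137 × √(2790/2.31) = 4.761 m/s

v = 4.76 m/s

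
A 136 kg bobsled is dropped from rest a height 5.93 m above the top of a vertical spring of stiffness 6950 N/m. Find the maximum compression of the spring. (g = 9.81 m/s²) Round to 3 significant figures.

x = 1.71 m

Measuring PE from the top of the relaxed spring, at max compression the bobsled has dropped H + x with zero KE, so:
mg(H + x) = ½kx²
½(6950)x² − (136)(9.81)x − (136)(9.81)(5.93) = 0
3475x² − 1334x − 7912 = 0
x = [1334 + √(1.780e+06 + 1.0997e+08)]/(2 × 3475) = 1.713 m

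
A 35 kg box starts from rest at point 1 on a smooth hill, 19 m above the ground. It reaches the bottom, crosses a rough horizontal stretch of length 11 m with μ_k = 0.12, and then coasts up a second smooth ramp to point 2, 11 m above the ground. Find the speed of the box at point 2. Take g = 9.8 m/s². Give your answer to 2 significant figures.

Energy at 1: mgh₁ = (35)(9.8)(19) = 6517.0 J
Friction loss: W_f = μ_k mg d = 452.8 J
At 2: ½mv² + mgh₂ = mgh₁ − W_f
½mv² = 6517.0 − 452.8 − 3773.0 = 2291.2 J
v = √(2 × 2291.2/35) = 11.44 m/s

v = 11 m/s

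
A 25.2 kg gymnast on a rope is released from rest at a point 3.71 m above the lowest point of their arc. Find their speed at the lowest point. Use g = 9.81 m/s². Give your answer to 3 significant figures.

v = 8.53 m/s

Energy conservation between the two points: mgh = ½mv²
The mass cancels from both sides.
v = √(2gh) = √(2 × 9.81 × 3.71) = √72.790 = 8.532 m/s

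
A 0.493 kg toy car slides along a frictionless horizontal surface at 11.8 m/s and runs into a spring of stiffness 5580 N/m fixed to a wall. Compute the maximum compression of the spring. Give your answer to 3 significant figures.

x = 0.111 m

Conservation of energy between contact and max compression: ½mv² = ½kx²
x = v√(m/k) = 11.8 × √(0.493/5580) = 0.1109 m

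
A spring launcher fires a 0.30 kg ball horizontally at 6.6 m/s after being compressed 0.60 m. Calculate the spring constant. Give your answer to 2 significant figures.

½kx² = ½mv²
k = mv²/x² = (0.30)(6.6)²/(0.60)² = 36.30 N/m

k = 36 N/m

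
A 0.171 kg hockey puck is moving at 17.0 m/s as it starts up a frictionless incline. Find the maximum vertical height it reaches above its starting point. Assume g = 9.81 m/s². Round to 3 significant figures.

Setting KE at the bottom equal to PE gained: ½mv² = mgh
h = v²/(2g) = 17.0²/(2 × 9.81) = 14.73 m

h = 14.7 m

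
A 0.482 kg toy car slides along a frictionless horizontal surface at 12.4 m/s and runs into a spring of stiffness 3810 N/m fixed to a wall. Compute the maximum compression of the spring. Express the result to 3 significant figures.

x = 0.139 m

All KE is stored as spring PE at maximum compression: ½mv² = ½kx²
x = v√(m/k) = 12.4 × √(0.482/3810) = 0.1395 m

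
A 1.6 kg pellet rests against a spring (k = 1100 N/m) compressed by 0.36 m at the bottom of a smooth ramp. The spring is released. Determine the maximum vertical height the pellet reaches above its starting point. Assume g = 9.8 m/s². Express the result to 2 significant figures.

h = 4.5 m

Energy conservation from release to the highest point: ½kx² = mgh
h = kx²/(2mg) = (1100)(0.36)²/(2 × 1.6 × 9.8) = 4.546 m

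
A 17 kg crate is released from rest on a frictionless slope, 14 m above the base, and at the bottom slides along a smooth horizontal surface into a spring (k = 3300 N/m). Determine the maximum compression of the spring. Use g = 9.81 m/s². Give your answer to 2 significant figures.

x = 1.2 m

Energy conservation (no friction) from release to max compression: mgh = ½kx²
x = √(2mgh/k) = √(2 × 17 × 9.81 × 14 / 3300) = 1.190 m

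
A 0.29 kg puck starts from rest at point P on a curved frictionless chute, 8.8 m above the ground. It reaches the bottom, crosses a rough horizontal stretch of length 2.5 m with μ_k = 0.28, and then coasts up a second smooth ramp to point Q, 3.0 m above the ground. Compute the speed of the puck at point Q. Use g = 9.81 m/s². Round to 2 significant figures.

Energy at P: mgh₁ = (0.29)(9.81)(8.8) = 25.035 J
Friction loss: W_f = μ_k mg d = 1.991 J
At Q: ½mv² + mgh₂ = mgh₁ − W_f
½mv² = 25.035 − 1.991 − 8.5347 = 14.509 J
v = √(2 × 14.509/0.29) = 10.00 m/s

v = 10 m/s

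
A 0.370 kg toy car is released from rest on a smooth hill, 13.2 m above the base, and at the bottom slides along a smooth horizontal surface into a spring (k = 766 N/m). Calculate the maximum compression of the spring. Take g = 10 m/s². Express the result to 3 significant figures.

x = 0.357 m

Energy conservation (no friction) from release to max compression: mgh = ½kx²
x = √(2mgh/k) = √(2 × 0.370 × 10 × 13.2 / 766) = 0.3571 m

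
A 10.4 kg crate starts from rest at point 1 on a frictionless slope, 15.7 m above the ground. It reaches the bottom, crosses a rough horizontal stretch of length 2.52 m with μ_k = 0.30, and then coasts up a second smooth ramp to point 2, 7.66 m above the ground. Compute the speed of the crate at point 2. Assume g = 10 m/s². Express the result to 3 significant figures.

Energy at 1: mgh₁ = (10.4)(10)(15.7) = 1632.8 J
Friction loss: W_f = μ_k mg d = 78.62 J
At 2: ½mv² + mgh₂ = mgh₁ − W_f
½mv² = 1632.8 − 78.62 − 796.64 = 757.54 J
v = √(2 × 757.54/10.4) = 12.07 m/s

v = 12.1 m/s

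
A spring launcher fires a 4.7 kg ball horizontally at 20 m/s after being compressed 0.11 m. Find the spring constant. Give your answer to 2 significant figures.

½kx² = ½mv²
k = mv²/x² = (4.7)(20)²/(0.11)² = 155372 N/m

k = 160000 N/m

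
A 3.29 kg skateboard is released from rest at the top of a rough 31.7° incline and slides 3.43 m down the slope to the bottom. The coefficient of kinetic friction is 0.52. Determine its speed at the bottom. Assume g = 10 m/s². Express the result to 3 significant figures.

Work–energy: mg(L sinθ) − μ_k(mg cosθ)L = ½mv²
mgh = mgL sinθ = (3.29)(10)(3.43)sin31.7° = 59.298 J
W_f = μ_k mg cosθ · L = (0.52)(3.29)(10)cos31.7°·3.43 = 49.93 J
½mv² = 59.298 − 49.93 = 9.3719 J
v = √(2 × 9.3719/3.29) = 2.387 m/s

v = 2.39 m/s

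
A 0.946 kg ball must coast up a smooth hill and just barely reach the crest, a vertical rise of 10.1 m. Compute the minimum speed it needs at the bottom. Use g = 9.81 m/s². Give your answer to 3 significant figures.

At the top it is momentarily at rest, so all KE converts to PE: ½mv² = mgh
v = √(2gh) = √(2 × 9.81 × 10.1) = 14.08 m/s

v = 14.1 m/s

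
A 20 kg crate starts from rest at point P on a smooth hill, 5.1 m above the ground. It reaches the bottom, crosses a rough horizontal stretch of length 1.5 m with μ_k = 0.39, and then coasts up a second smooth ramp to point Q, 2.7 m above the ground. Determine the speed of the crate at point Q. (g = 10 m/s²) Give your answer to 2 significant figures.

v = 6.0 m/s

Energy at P: mgh₁ = (20)(10)(5.1) = 1020.0 J
Friction loss: W_f = μ_k mg d = 117.0 J
At Q: ½mv² + mgh₂ = mgh₁ − W_f
½mv² = 1020.0 − 117.0 − 540.00 = 363.00 J
v = √(2 × 363.00/20) = 6.025 m/s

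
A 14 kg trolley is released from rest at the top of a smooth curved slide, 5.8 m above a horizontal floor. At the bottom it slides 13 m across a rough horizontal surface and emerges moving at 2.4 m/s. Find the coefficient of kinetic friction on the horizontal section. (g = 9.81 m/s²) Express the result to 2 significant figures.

μ_k = 0.42

Energy bookkeeping (friction removes W_f = μ_k N d):
mgh = ½mv² + μ_k m g d
mgh = 796.57 J; ½mv² = 40.320 J
W_f = 796.57 − 40.320 = 756.3 J
μ_k = W_f/(mg·d) = 756.3/(137.3 × 13) = 0.4236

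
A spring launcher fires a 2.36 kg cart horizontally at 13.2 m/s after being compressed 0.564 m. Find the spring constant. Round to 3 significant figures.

Energy stored in the spring equals the launch KE: ½kx² = ½mv²
k = mv²/x² = (2.36)(13.2)²/(0.564)² = 1293 N/m

k = 1290 N/m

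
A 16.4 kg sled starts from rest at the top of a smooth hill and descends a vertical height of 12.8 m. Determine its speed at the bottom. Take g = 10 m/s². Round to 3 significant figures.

By conservation of mechanical energy, mgh = ½mv²
v = √(2gh) = √(2 × 10 × 12.8) = √256.00 = 16.00 m/s

v = 16.0 m/s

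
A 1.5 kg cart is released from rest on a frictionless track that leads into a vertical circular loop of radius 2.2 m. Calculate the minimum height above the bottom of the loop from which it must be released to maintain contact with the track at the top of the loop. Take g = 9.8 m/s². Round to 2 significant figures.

At the top, for minimum speed gravity alone supplies the centripetal force: mg = mv_top²/r ⇒ v_top² = gr = 21.56 m²/s²
Energy conservation from release height h to the top (height 2r): mgh = ½mv_top² + mg(2r)
h = v_top²/(2g) + 2r = r/2 + 2r = 5r/2 = 5.500 m

h = 5.5 m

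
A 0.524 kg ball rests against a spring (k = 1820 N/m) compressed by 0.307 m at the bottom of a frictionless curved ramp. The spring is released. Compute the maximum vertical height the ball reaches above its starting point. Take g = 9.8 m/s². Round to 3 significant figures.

All spring PE becomes gravitational PE at the highest point: ½kx² = mgh
h = kx²/(2mg) = (1820)(0.307)²/(2 × 0.524 × 9.8) = 16.70 m

h = 16.7 m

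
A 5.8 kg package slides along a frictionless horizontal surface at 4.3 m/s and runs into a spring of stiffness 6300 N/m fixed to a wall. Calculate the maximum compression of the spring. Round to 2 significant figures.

All KE is stored as spring PE at maximum compression: ½mv² = ½kx²
x = v√(m/k) = 4.3 × √(5.8/6300) = 0.1305 m

x = 0.13 m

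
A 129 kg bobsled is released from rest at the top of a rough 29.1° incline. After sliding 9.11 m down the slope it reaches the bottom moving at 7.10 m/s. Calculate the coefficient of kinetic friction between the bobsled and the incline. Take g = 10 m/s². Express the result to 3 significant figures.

μ_k = 0.240

The energy dissipated by friction is the PE lost minus the KE gained:
mgL sinθ = 5715.4 J; ½mv² = 3251.4 J
W_f = 5715.4 − 3251.4 = 2464 J
μ_k = W_f/(mg cosθ · L) = 2464/(1127 × 9.11) = 0.2399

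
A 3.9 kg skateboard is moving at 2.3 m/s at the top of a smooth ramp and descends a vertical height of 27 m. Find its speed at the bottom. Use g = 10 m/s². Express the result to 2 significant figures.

v = 23 m/s

Mechanical energy is conserved (no friction): ½mv₀² + mgh = ½mv²
v² = v₀² + 2gh = (2.3)² + 2(10)(27) = 545.29
v = √545.29 = 23.35 m/s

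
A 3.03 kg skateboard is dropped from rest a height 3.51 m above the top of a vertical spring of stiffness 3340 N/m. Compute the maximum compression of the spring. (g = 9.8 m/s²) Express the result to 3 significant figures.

x = 0.259 m

Take the reference level at the top of the uncompressed spring. At max compression the skateboard has fallen H + x and is momentarily at rest:
mg(H + x) = ½kx²
½(3340)x² − (3.03)(9.8)x − (3.03)(9.8)(3.51) = 0
1670x² − 29.69x − 104.2 = 0
x = [29.69 + √(881.7 + 696229)]/(2 × 1670) = 0.2589 m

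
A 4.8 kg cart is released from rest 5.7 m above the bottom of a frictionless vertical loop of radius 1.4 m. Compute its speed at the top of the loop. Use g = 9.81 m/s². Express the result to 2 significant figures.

v = 7.5 m/s

Energy conservation: mgh = ½mv_top² + mg(2r)
v_top² = 2g(h − 2r) = 2(9.81)(5.7 − 2.800) = 56.90
v_top = 7.543 m/s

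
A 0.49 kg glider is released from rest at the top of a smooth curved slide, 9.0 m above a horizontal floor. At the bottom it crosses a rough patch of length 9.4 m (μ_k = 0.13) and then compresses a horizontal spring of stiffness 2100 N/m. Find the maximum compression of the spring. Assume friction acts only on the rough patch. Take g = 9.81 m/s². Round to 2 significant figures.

Initial energy: E₁ = mgh = (0.49)(9.81)(9.0) = 43.262 J
Friction removes W_f = μ_k mg d = (0.13)(0.49)(9.81)(9.4) = 5.874 J
Energy reaching the spring: E = 43.262 − 5.874 = 37.388 J
At max compression ½kx² = E ⇒ x = √(2E/k) = √(2 × 37.388/2100) = 0.1887 m

x = 0.19 m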